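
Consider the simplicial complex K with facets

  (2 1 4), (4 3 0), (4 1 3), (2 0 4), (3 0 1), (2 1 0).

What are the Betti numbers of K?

b_0 = 1, b_1 = 0, b_2 = 1.

Fix the vertex order 0 < 1 < 2 < 3 < 4 and write every simplex with vertices in increasing order. Then dim K = 2 and the simplices of K are:

  0-simplices (5): [0], [1], [2], [3], [4]
  1-simplices (9): [0,1], [0,2], [0,3], [0,4], [1,2], [1,3], [1,4], [2,4], [3,4]
  2-simplices (6): [0,1,2], [0,1,3], [0,2,4], [0,3,4], [1,2,4], [1,3,4]

so the chain groups are C_0 ≅ Z^5, C_1 ≅ Z^9, C_2 ≅ Z^6.

Boundary ∂_1: C_1 → C_0 maps an edge to its endpoints' difference, ∂[p,q] = q − p. For instance
  ∂[0,2] = [2] − [0].
As a 5×9 matrix over Z this has rank 4, with invariant factors (1,1,1,1).

∂_2: C_2 → C_1 sends each 2-simplex [p,q,r] to [q,r] − [p,r] + [p,q]. For instance
  ∂[0,1,2] = [1,2] − [0,2] + [0,1],
  ∂[0,3,4] = [3,4] − [0,4] + [0,3].
The 9×6 boundary matrix has rank 5 and Smith normal form diag(1,1,1,1,1).

Reading off H_k = ker ∂_k / im ∂_{k+1}:

  H_0: rank C_0 − rank ∂_1 = 5 − 4 = 1, and the invariant factors of ∂_1 are all 1, so H_0 = Z.
  H_1: rank ker ∂_1 − rank ∂_2 = (9 − 4) − 5 = 0, and the invariant factors of ∂_2 are all 1, so H_1 = 0.
  H_2: rank ker ∂_2 − rank ∂_3 = (6 − 5) − 0 = 1, and there is no ∂_3, so H_2 = Z.

As a check, the Euler characteristic is 5 − 9 + 6 = 2, which agrees with 1 − 0 + 1 = 2.
(K is a triangulation of the 2-sphere S^2.)

Hence the Betti numbers are b_0 = 1, b_1 = 0, b_2 = 1.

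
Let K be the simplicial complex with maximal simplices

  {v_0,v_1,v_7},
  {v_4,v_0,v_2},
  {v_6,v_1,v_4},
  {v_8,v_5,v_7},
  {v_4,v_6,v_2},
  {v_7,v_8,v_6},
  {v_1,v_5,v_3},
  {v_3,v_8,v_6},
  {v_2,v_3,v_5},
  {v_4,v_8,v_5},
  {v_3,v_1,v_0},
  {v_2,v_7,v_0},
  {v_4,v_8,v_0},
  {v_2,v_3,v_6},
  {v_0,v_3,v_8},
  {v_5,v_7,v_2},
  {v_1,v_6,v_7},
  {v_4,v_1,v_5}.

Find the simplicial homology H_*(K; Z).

H_0 ≅ Z,  H_1 ≅ Z^2,  H_2 ≅ Z.

K has 9 vertices, 27 edges, 18 triangles.
rank ∂_0 = 0, rank ∂_1 = 8 ⇒ b_0 = 9 − 0 − 8 = 1; all invariant factors of ∂_1 are 1 so no torsion. So H_0 ≅ Z.
rank ∂_1 = 8, rank ∂_2 = 17 ⇒ b_1 = 27 − 8 − 17 = 2; all invariant factors of ∂_2 are 1 so no torsion. So H_1 ≅ Z^2.
rank ∂_2 = 17, rank ∂_3 = 0 ⇒ b_2 = 18 − 17 − 0 = 1. So H_2 ≅ Z.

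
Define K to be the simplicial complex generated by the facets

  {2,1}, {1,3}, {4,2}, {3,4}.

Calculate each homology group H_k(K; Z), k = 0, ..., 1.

Take the total order 1 < 2 < 3 < 4 on the vertex set. Then K (dimension 1) consists of the simplices:

  0-simplices (4): [1], [2], [3], [4]
  1-simplices (4): [1,2], [1,3], [2,4], [3,4]

so the chain groups are C_0 ≅ Z^4, C_1 ≅ Z^4.

The boundary map ∂_1: C_1 → C_0 is given by ∂[p,q] = [q] − [p].
The resulting 4×4 matrix has rank 3, and its Smith normal form has invariant factors (1,1,1).

Now H_k = ker ∂_k / im ∂_{k+1}, so:

  H_0: rank C_0 − rank ∂_1 = 4 − 3 = 1, and the invariant factors of ∂_1 are all 1, so H_0 = Z.
  H_1: rank ker ∂_1 − rank ∂_2 = (4 − 3) − 0 = 1, and there is no ∂_2, so H_1 = Z.

(K is a triangulation of the circle S^1.)

H_0 = Z,  H_1 = Z.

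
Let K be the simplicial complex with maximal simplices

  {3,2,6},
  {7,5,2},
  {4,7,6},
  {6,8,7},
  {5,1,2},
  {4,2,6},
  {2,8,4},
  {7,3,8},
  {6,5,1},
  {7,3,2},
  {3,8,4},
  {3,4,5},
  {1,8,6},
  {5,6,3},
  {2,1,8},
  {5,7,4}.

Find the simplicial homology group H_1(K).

H_1 = Z^2.

Take the total order 1 < 2 < 3 < 4 < 5 < 6 < 7 < 8 on the vertex set. Then K (dimension 2) consists of the simplices:

  0-simplices (8): [1], [2], [3], [4], [5], [6], [7], [8]
  1-simplices (24): (24 of them)
  2-simplices (16): [1,2,5], [1,2,8], [1,5,6], [1,6,8], [2,3,6], [2,3,7], [2,4,6], [2,4,8], [2,5,7], [3,4,5], [3,4,8], [3,5,6], [3,7,8], [4,5,7], [4,6,7], [6,7,8]

giving chain groups C_0 ≅ Z^8, C_1 ≅ Z^24, C_2 ≅ Z^16.

The boundary map ∂_1: C_1 → C_0 sends each edge [p,q] (with p < q) to q − p. For instance
  ∂[3,6] = [6] − [3].
This gives a 8×24 integer matrix of rank 7; reducing to Smith normal form yields diagonal entries (1,1,1,1,1,1,1).

Boundary ∂_2: C_2 → C_1 sends each 2-simplex [p,q,r] to [q,r] − [p,r] + [p,q]. For instance
  ∂[1,5,6] = [5,6] − [1,6] + [1,5],
  ∂[4,5,7] = [5,7] − [4,7] + [4,5].
This gives a 24×16 integer matrix of rank 15; reducing to Smith normal form yields diagonal entries (1,1,1,1,1,1,1,1,1,1,1,1,1,1,1).

Now H_k = ker ∂_k / im ∂_{k+1}, so:

  H_1: rank ker ∂_1 − rank ∂_2 = (24 − 7) − 15 = 2, and the invariant factors of ∂_2 are all 1, so H_1 = Z^2.

(K is a triangulation of the torus T^2.)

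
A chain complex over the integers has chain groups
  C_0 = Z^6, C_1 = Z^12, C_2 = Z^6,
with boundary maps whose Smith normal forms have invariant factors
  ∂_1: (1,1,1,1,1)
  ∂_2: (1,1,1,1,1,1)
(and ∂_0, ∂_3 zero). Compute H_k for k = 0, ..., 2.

H_0: b_0 = 6 − 0 − 5 = 1; torsion from ∂_1 factors > 1: none. So H_0 = Z.
H_1: b_1 = 12 − 5 − 6 = 1; torsion from ∂_2 factors > 1: none. So H_1 = Z.
H_2: b_2 = 6 − 6 − 0 = 0; torsion from ∂_3 factors > 1: none. So H_2 = 0.

H_0 = Z,  H_1 = Z,  H_2 = 0.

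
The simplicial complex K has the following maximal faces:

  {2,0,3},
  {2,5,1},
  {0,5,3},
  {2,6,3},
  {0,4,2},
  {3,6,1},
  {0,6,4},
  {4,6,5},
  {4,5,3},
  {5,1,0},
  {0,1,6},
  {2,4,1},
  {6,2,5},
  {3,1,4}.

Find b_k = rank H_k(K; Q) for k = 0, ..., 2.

b_0 = 1, b_1 = 2, b_2 = 1.

Fix the vertex order 0 < 1 < 2 < 3 < 4 < 5 < 6 and write every simplex with vertices in increasing order. Then dim K = 2 and the simplices of K are:

  0-simplices (7): [0], [1], [2], [3], [4], [5], [6]
  1-simplices (21): [0,1], [0,2], [0,3], [0,4], [0,5], [0,6], [1,2], [1,3], [1,4], [1,5], [1,6], [2,3], [2,4], [2,5], [2,6], [3,4], [3,5], [3,6], [4,5], [4,6], [5,6]
  2-simplices (14): [0,1,5], [0,1,6], [0,2,3], [0,2,4], [0,3,5], [0,4,6], [1,2,4], [1,2,5], [1,3,4], [1,3,6], [2,3,6], [2,5,6], [3,4,5], [4,5,6]

giving chain groups C_0 ≅ Z^7, C_1 ≅ Z^21, C_2 ≅ Z^14.

The boundary map ∂_1: C_1 → C_0 is given by ∂[p,q] = [q] − [p].
The 7×21 boundary matrix has rank 6 and Smith normal form diag(1,1,1,1,1,1).

∂_2: C_2 → C_1 sends each 2-simplex [p,q,r] to [q,r] − [p,r] + [p,q]. For instance
  ∂[4,5,6] = [5,6] − [4,6] + [4,5],
  ∂[0,4,6] = [4,6] − [0,6] + [0,4].
As a 21×14 matrix over Z this has rank 13, with invariant factors (1,1,1,1,1,1,1,1,1,1,1,1,1).

Computing H_k = (kernel of ∂_k) / (image of ∂_{k+1}):

  H_0: rank C_0 − rank ∂_1 = 7 − 6 = 1, and the invariant factors of ∂_1 are all 1, so H_0 ≅ Z.
  H_1: rank ker ∂_1 − rank ∂_2 = (21 − 6) − 13 = 2, and the invariant factors of ∂_2 are all 1, so H_1 ≅ Z^2.
  H_2: rank ker ∂_2 − rank ∂_3 = (14 − 13) − 0 = 1, and there is no ∂_3, so H_2 ≅ Z.

Hence the Betti numbers are b_0 = 1, b_1 = 2, b_2 = 1.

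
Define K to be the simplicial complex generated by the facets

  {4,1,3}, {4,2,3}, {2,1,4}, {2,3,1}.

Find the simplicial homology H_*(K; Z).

H_0 = Z,  H_1 = 0,  H_2 = Z.

K has 4 vertices, 6 edges, 4 triangles.
rank ∂_0 = 0, rank ∂_1 = 3 ⇒ b_0 = 4 − 0 − 3 = 1; all invariant factors of ∂_1 are 1 so no torsion. So H_0 ≅ Z.
rank ∂_1 = 3, rank ∂_2 = 3 ⇒ b_1 = 6 − 3 − 3 = 0; all invariant factors of ∂_2 are 1 so no torsion. So H_1 ≅ 0.
rank ∂_2 = 3, rank ∂_3 = 0 ⇒ b_2 = 4 − 3 − 0 = 1. So H_2 ≅ Z.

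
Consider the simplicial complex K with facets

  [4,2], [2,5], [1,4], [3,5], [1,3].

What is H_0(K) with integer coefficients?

H_0 ≅ Z.

K has 5 vertices, 5 edges.
rank ∂_0 = 0, rank ∂_1 = 4 ⇒ b_0 = 5 − 0 − 4 = 1; all invariant factors of ∂_1 are 1 so no torsion. So H_0 = Z.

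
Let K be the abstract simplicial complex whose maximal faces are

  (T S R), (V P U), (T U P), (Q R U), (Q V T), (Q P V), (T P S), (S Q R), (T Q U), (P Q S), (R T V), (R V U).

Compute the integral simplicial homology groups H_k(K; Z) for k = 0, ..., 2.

H_0 ≅ Z,  H_1 ≅ Z/2,  H_2 = 0.

Fix the vertex order P < Q < R < S < T < U < V and write every simplex with vertices in increasing order. Then dim K = 2 and the simplices of K are:

  0-simplices (7): P, Q, R, S, T, U, V
  1-simplices (18): PQ, PS, PT, PU, PV, QR, QS, QT, QU, QV, RS, RT, RU, RV, ST, TU, TV, UV
  2-simplices (12): PQS, PQV, PST, PTU, PUV, QRS, QRU, QTU, QTV, RST, RTV, RUV

giving chain groups C_0 ≅ Z^7, C_1 ≅ Z^18, C_2 ≅ Z^12.

∂_1: C_1 → C_0 sends each edge [p,q] (with p < q) to q − p.
The resulting 7×18 matrix has rank 6, and its Smith normal form has invariant factors (1,1,1,1,1,1).

The boundary map ∂_2: C_2 → C_1 maps a triangle to the signed sum of its edges. For instance
  ∂QRU = RU − QU + QR,
  ∂QRS = RS − QS + QR.
As a 18×12 matrix over Z this has rank 12, with invariant factors (1,1,1,1,1,1,1,1,1,1,1,2).

From H_k ≅ ker(∂_k) / im(∂_{k+1}) we obtain:

  H_0: rank C_0 − rank ∂_1 = 7 − 6 = 1, and the invariant factors of ∂_1 are all 1, so H_0 ≅ Z.
  H_1: rank ker ∂_1 − rank ∂_2 = (18 − 6) − 12 = 0, and ∂_2 has invariant factor 2 > 1, so H_1 ≅ Z/2.
  H_2: rank ker ∂_2 − rank ∂_3 = (12 − 12) − 0 = 0, and there is no ∂_3, so H_2 ≅ 0.

(K is a triangulation of the real projective plane RP^2.)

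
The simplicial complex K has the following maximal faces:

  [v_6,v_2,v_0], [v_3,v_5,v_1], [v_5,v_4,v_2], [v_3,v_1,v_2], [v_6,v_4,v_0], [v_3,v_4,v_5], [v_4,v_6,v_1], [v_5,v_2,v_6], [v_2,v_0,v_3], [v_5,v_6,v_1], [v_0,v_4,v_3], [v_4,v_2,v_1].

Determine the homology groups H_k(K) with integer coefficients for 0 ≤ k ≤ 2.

H_0 = Z,  H_1 = Z/2,  H_2 = 0.

Fix the vertex order v_0 < v_1 < v_2 < v_3 < v_4 < v_5 < v_6 and write every simplex with vertices in increasing order. Then dim K = 2 and the simplices of K are:

  0-simplices (7): [v_0], [v_1], [v_2], [v_3], [v_4], [v_5], [v_6]
  1-simplices (18): (18 of them)
  2-simplices (12): (12 of them)

Hence C_0 ≅ Z^7, C_1 ≅ Z^18, C_2 ≅ Z^12.

Boundary ∂_1: C_1 → C_0 maps an edge to its endpoints' difference, ∂[p,q] = q − p.
This gives a 7×18 integer matrix of rank 6; reducing to Smith normal form yields diagonal entries (1,1,1,1,1,1).

Boundary ∂_2: C_2 → C_1 sends each 2-simplex [p,q,r] to [q,r] − [p,r] + [p,q]. For instance
  ∂[v_1,v_2,v_4] = [v_2,v_4] − [v_1,v_4] + [v_1,v_2],
  ∂[v_3,v_4,v_5] = [v_4,v_5] − [v_3,v_5] + [v_3,v_4].
The 18×12 boundary matrix has rank 12 and Smith normal form diag(1,1,1,1,1,1,1,1,1,1,1,2).

Computing H_k = (kernel of ∂_k) / (image of ∂_{k+1}):

  H_0: rank C_0 − rank ∂_1 = 7 − 6 = 1, and the invariant factors of ∂_1 are all 1, so H_0 = Z.
  H_1: rank ker ∂_1 − rank ∂_2 = (18 − 6) − 12 = 0, and ∂_2 has invariant factor 2 > 1, so H_1 = Z/2.
  H_2: rank ker ∂_2 − rank ∂_3 = (12 − 12) − 0 = 0, and there is no ∂_3, so H_2 = 0.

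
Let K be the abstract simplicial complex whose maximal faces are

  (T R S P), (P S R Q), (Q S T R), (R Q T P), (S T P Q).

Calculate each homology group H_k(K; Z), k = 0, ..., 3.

H_0 ≅ Z,  H_1 = 0,  H_2 = 0,  H_3 ≅ Z.

Fix the vertex order P < Q < R < S < T and write every simplex with vertices in increasing order. Then dim K = 3 and the simplices of K are:

  0-simplices (5): P, Q, R, S, T
  1-simplices (10): PQ, PR, PS, PT, QR, QS, QT, RS, RT, ST
  2-simplices (10): PQR, PQS, PQT, PRS, PRT, PST, QRS, QRT, QST, RST
  3-simplices (5): PQRS, PQRT, PQST, PRST, QRST

giving chain groups C_0 ≅ Z^5, C_1 ≅ Z^10, C_2 ≅ Z^10, C_3 ≅ Z^5.

Boundary ∂_1: C_1 → C_0 maps an edge to its endpoints' difference, ∂[p,q] = q − p.
The 5×10 boundary matrix has rank 4 and Smith normal form diag(1,1,1,1).

The boundary map ∂_2: C_2 → C_1 sends each 2-simplex [p,q,r] to [q,r] − [p,r] + [p,q]. For instance
  ∂QST = ST − QT + QS,
  ∂PQS = QS − PS + PQ.
The 10×10 boundary matrix has rank 6 and Smith normal form diag(1,1,1,1,1,1).

The boundary map ∂_3: C_3 → C_2 sends each 3-simplex σ to the alternating sum Σ_i (−1)^i (σ with its i-th vertex removed). For instance
  ∂PRST = RST − PST + PRT − PRS,
  ∂PQST = QST − PST + PQT − PQS.
As a 10×5 matrix over Z this has rank 4, with invariant factors (1,1,1,1).

Now H_k = ker ∂_k / im ∂_{k+1}, so:

  H_0: rank C_0 − rank ∂_1 = 5 − 4 = 1, and the invariant factors of ∂_1 are all 1, so H_0 = Z.
  H_1: rank ker ∂_1 − rank ∂_2 = (10 − 4) − 6 = 0, and the invariant factors of ∂_2 are all 1, so H_1 = 0.
  H_2: rank ker ∂_2 − rank ∂_3 = (10 − 6) − 4 = 0, and the invariant factors of ∂_3 are all 1, so H_2 = 0.
  H_3: rank ker ∂_3 − rank ∂_4 = (5 − 4) − 0 = 1, and there is no ∂_4, so H_3 = Z.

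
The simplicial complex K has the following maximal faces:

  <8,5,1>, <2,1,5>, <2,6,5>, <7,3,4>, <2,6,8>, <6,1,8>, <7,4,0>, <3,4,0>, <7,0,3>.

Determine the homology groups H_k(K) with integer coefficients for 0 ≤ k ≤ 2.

Take the total order 0 < 1 < 2 < 3 < 4 < 5 < 6 < 7 < 8 on the vertex set. Then K (dimension 2) consists of the simplices:

  0-simplices (9): [0], [1], [2], [3], [4], [5], [6], [7], [8]
  1-simplices (16): [0,3], [0,4], [0,7], [1,2], [1,5], [1,6], [1,8], [2,5], [2,6], [2,8], [3,4], [3,7], [4,7], [5,6], [5,8], [6,8]
  2-simplices (9): [0,3,4], [0,3,7], [0,4,7], [1,2,5], [1,5,8], [1,6,8], [2,5,6], [2,6,8], [3,4,7]

so the chain groups are C_0 ≅ Z^9, C_1 ≅ Z^16, C_2 ≅ Z^9.

The boundary map ∂_1: C_1 → C_0 is given by ∂[p,q] = [q] − [p].
The 9×16 boundary matrix has rank 7 and Smith normal form diag(1,1,1,1,1,1,1).

∂_2: C_2 → C_1 maps a triangle to the signed sum of its edges. For instance
  ∂[2,5,6] = [5,6] − [2,6] + [2,5],
  ∂[1,6,8] = [6,8] − [1,8] + [1,6].
This gives a 16×9 integer matrix of rank 8; reducing to Smith normal form yields diagonal entries (1,1,1,1,1,1,1,1).

From H_k ≅ ker(∂_k) / im(∂_{k+1}) we obtain:

  H_0: rank C_0 − rank ∂_1 = 9 − 7 = 2, and the invariant factors of ∂_1 are all 1, so H_0 = Z^2.
  H_1: rank ker ∂_1 − rank ∂_2 = (16 − 7) − 8 = 1, and the invariant factors of ∂_2 are all 1, so H_1 = Z.
  H_2: rank ker ∂_2 − rank ∂_3 = (9 − 8) − 0 = 1, and there is no ∂_3, so H_2 = Z.

(K is a triangulation of the disjoint union of the 2-sphere S^2 and the Möbius band.)

H_0 ≅ Z^2,  H_1 ≅ Z,  H_2 ≅ Z.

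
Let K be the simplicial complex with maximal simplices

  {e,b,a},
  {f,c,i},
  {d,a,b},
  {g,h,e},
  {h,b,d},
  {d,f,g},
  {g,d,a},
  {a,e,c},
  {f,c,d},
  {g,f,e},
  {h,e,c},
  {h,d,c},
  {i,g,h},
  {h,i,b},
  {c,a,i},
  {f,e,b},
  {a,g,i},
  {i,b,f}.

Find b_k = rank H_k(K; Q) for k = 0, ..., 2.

Fix the vertex order a < b < c < d < e < f < g < h < i and write every simplex with vertices in increasing order. Then dim K = 2 and the simplices of K are:

  0-simplices (9): a, b, c, d, e, f, g, h, i
  1-simplices (27): ab, ac, ad, ae, ag, ai, bd, be, bf, bh, bi, cd, ce, cf, ch, ci, df, dg, dh, ef, eg, eh, fg, fi, gh, gi, hi
  2-simplices (18): abd, abe, ace, aci, adg, agi, bdh, bef, bfi, bhi, cdf, cdh, ceh, cfi, dfg, efg, egh, ghi

Hence C_0 ≅ Z^9, C_1 ≅ Z^27, C_2 ≅ Z^18.

∂_1: C_1 → C_0 maps an edge to its endpoints' difference, ∂[p,q] = q − p.
The resulting 9×27 matrix has rank 8, and its Smith normal form has invariant factors (1,1,1,1,1,1,1,1).

∂_2: C_2 → C_1 maps a triangle to the signed sum of its edges. For instance
  ∂ceh = eh − ch + ce,
  ∂bhi = hi − bi + bh.
The resulting 27×18 matrix has rank 17, and its Smith normal form has invariant factors (1,1,1,1,1,1,1,1,1,1,1,1,1,1,1,1,1).

Now H_k = ker ∂_k / im ∂_{k+1}, so:

  H_0: rank C_0 − rank ∂_1 = 9 − 8 = 1, and the invariant factors of ∂_1 are all 1, so H_0 = Z.
  H_1: rank ker ∂_1 − rank ∂_2 = (27 − 8) − 17 = 2, and the invariant factors of ∂_2 are all 1, so H_1 = Z^2.
  H_2: rank ker ∂_2 − rank ∂_3 = (18 − 17) − 0 = 1, and there is no ∂_3, so H_2 = Z.

As a check, the Euler characteristic is 9 − 27 + 18 = 0, which agrees with 1 − 2 + 1 = 0.
(K is a triangulation of the torus T^2.)

Hence the Betti numbers are b_0 = 1, b_1 = 2, b_2 = 1.

b_0 = 1, b_1 = 2, b_2 = 1.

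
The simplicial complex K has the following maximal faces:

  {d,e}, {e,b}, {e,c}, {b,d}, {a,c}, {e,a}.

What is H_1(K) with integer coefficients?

We work with the vertex ordering a < b < c < d < e. The simplices of K, each written with vertices in increasing order, are:

  0-simplices (5): a, b, c, d, e
  1-simplices (6): ac, ae, bd, be, ce, de

giving chain groups C_0 ≅ Z^5, C_1 ≅ Z^6.

∂_1: C_1 → C_0 is given by ∂[p,q] = [q] − [p]. For instance
  ∂ce = e − c.
The resulting 5×6 matrix has rank 4, and its Smith normal form has invariant factors (1,1,1,1).

From H_k ≅ ker(∂_k) / im(∂_{k+1}) we obtain:

  H_1: rank ker ∂_1 − rank ∂_2 = (6 − 4) − 0 = 2, and there is no ∂_2, so H_1 = Z^2.

H_1 ≅ Z^2.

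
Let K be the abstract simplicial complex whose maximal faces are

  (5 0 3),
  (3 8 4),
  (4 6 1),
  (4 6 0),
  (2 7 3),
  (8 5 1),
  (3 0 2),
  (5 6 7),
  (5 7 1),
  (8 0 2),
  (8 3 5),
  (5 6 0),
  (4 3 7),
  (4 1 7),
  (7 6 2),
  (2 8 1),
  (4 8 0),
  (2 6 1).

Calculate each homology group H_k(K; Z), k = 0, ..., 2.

K has 9 vertices, 27 edges, 18 triangles.
rank ∂_0 = 0, rank ∂_1 = 8 ⇒ b_0 = 9 − 0 − 8 = 1; all invariant factors of ∂_1 are 1 so no torsion. So H_0 ≅ Z.
rank ∂_1 = 8, rank ∂_2 = 18 ⇒ b_1 = 27 − 8 − 18 = 1; ∂_2 has invariant factor(s) [2] giving torsion. So H_1 ≅ Z × Z/2.
rank ∂_2 = 18, rank ∂_3 = 0 ⇒ b_2 = 18 − 18 − 0 = 0. So H_2 ≅ 0.

H_0 = Z,  H_1 = Z × Z/2,  H_2 = 0.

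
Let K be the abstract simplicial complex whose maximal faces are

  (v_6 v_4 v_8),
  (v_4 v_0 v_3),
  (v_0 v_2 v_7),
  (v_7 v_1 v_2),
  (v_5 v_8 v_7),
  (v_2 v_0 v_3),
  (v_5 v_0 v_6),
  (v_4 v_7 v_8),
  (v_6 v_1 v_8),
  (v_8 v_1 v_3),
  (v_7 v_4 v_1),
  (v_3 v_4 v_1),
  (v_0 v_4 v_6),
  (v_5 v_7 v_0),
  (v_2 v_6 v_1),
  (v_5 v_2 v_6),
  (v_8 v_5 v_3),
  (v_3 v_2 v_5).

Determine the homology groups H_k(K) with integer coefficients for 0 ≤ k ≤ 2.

We work with the vertex ordering v_0 < v_1 < v_2 < v_3 < v_4 < v_5 < v_6 < v_7 < v_8. The simplices of K, each written with vertices in increasing order, are:

  0-simplices (9): [v_0], [v_1], [v_2], [v_3], [v_4], [v_5], [v_6], [v_7], [v_8]
  1-simplices (27): (27 of them)
  2-simplices (18): (18 of them)

so the chain groups are C_0 ≅ Z^9, C_1 ≅ Z^27, C_2 ≅ Z^18.

Boundary ∂_1: C_1 → C_0 maps an edge to its endpoints' difference, ∂[p,q] = q − p.
This gives a 9×27 integer matrix of rank 8; reducing to Smith normal form yields diagonal entries (1,1,1,1,1,1,1,1).

The boundary map ∂_2: C_2 → C_1 maps a triangle to the signed sum of its edges. For instance
  ∂[v_4,v_7,v_8] = [v_7,v_8] − [v_4,v_8] + [v_4,v_7],
  ∂[v_1,v_2,v_6] = [v_2,v_6] − [v_1,v_6] + [v_1,v_2].
The 27×18 boundary matrix has rank 18 and Smith normal form diag(1,1,1,1,1,1,1,1,1,1,1,1,1,1,1,1,1,2).

Now H_k = ker ∂_k / im ∂_{k+1}, so:

  H_0: rank C_0 − rank ∂_1 = 9 − 8 = 1, and the invariant factors of ∂_1 are all 1, so H_0 = Z.
  H_1: rank ker ∂_1 − rank ∂_2 = (27 − 8) − 18 = 1, and ∂_2 has invariant factor 2 > 1, so H_1 = Z × Z/2.
  H_2: rank ker ∂_2 − rank ∂_3 = (18 − 18) − 0 = 0, and there is no ∂_3, so H_2 = 0.

As a check, the Euler characteristic is 9 − 27 + 18 = 0, which agrees with 1 − 1 + 0 = 0.

H_0 = Z,  H_1 = Z × Z/2,  H_2 = 0.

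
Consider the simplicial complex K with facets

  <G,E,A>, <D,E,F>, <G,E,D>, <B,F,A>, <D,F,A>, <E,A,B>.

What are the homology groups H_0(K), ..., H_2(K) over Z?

We work with the vertex ordering A < B < D < E < F < G. The simplices of K, each written with vertices in increasing order, are:

  0-simplices (6): A, B, D, E, F, G
  1-simplices (12): AB, AD, AE, AF, AG, BE, BF, DE, DF, DG, EF, EG
  2-simplices (6): ABE, ABF, ADF, AEG, DEF, DEG

Hence C_0 ≅ Z^6, C_1 ≅ Z^12, C_2 ≅ Z^6.

The boundary map ∂_1: C_1 → C_0 is given by ∂[p,q] = [q] − [p]. For instance
  ∂DF = F − D.
As a 6×12 matrix over Z this has rank 5, with invariant factors (1,1,1,1,1).

∂_2: C_2 → C_1 sends each 2-simplex [p,q,r] to [q,r] − [p,r] + [p,q]. For instance
  ∂ABF = BF − AF + AB,
  ∂DEF = EF − DF + DE.
As a 12×6 matrix over Z this has rank 6, with invariant factors (1,1,1,1,1,1).

Computing H_k = (kernel of ∂_k) / (image of ∂_{k+1}):

  H_0: rank C_0 − rank ∂_1 = 6 − 5 = 1, and the invariant factors of ∂_1 are all 1, so H_0 ≅ Z.
  H_1: rank ker ∂_1 − rank ∂_2 = (12 − 5) − 6 = 1, and the invariant factors of ∂_2 are all 1, so H_1 ≅ Z.
  H_2: rank ker ∂_2 − rank ∂_3 = (6 − 6) − 0 = 0, and there is no ∂_3, so H_2 ≅ 0.

(K is a triangulation of the cylinder S^1 x I.)

H_0 ≅ Z,  H_1 ≅ Z,  H_2 = 0.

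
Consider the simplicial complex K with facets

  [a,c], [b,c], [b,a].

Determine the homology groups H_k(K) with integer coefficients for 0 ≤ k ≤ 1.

H_0 ≅ Z,  H_1 ≅ Z.

Fix the vertex order a < b < c and write every simplex with vertices in increasing order. Then dim K = 1 and the simplices of K are:

  0-simplices (3): a, b, c
  1-simplices (3): ab, ac, bc

giving chain groups C_0 ≅ Z^3, C_1 ≅ Z^3.

∂_1: C_1 → C_0 sends each edge [p,q] (with p < q) to q − p.
The 3×3 boundary matrix has rank 2 and Smith normal form diag(1,1).

Computing H_k = (kernel of ∂_k) / (image of ∂_{k+1}):

  H_0: rank C_0 − rank ∂_1 = 3 − 2 = 1, and the invariant factors of ∂_1 are all 1, so H_0 ≅ Z.
  H_1: rank ker ∂_1 − rank ∂_2 = (3 − 2) − 0 = 1, and there is no ∂_2, so H_1 ≅ Z.

As a check, the Euler characteristic is 3 − 3 = 0, which agrees with 1 − 1 = 0.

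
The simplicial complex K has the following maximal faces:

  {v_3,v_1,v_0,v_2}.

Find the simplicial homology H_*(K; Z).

H_0 ≅ Z,  H_1 = 0,  H_2 = 0,  H_3 = 0.

Take the total order v_0 < v_1 < v_2 < v_3 on the vertex set. Then K (dimension 3) consists of the simplices:

  0-simplices (4): [v_0], [v_1], [v_2], [v_3]
  1-simplices (6): [v_0,v_1], [v_0,v_2], [v_0,v_3], [v_1,v_2], [v_1,v_3], [v_2,v_3]
  2-simplices (4): [v_0,v_1,v_2], [v_0,v_1,v_3], [v_0,v_2,v_3], [v_1,v_2,v_3]
  3-simplices (1): [v_0,v_1,v_2,v_3]

giving chain groups C_0 ≅ Z^4, C_1 ≅ Z^6, C_2 ≅ Z^4, C_3 ≅ Z^1.

Boundary ∂_1: C_1 → C_0 maps an edge to its endpoints' difference, ∂[p,q] = q − p.
As a 4×6 matrix over Z this has rank 3, with invariant factors (1,1,1).

The boundary map ∂_2: C_2 → C_1 maps a triangle to the signed sum of its edges. For instance
  ∂[v_1,v_2,v_3] = [v_2,v_3] − [v_1,v_3] + [v_1,v_2],
  ∂[v_0,v_2,v_3] = [v_2,v_3] − [v_0,v_3] + [v_0,v_2].
This gives a 6×4 integer matrix of rank 3; reducing to Smith normal form yields diagonal entries (1,1,1).

The boundary map ∂_3: C_3 → C_2 sends each 3-simplex σ to the alternating sum Σ_i (−1)^i (σ with its i-th vertex removed). For instance
  ∂[v_0,v_1,v_2,v_3] = [v_1,v_2,v_3] − [v_0,v_2,v_3] + [v_0,v_1,v_3] − [v_0,v_1,v_2].
As a 4×1 matrix over Z this has rank 1, with invariant factors (1).

Reading off H_k = ker ∂_k / im ∂_{k+1}:

  H_0: rank C_0 − rank ∂_1 = 4 − 3 = 1, and the invariant factors of ∂_1 are all 1, so H_0 ≅ Z.
  H_1: rank ker ∂_1 − rank ∂_2 = (6 − 3) − 3 = 0, and the invariant factors of ∂_2 are all 1, so H_1 ≅ 0.
  H_2: rank ker ∂_2 − rank ∂_3 = (4 − 3) − 1 = 0, and the invariant factors of ∂_3 are all 1, so H_2 ≅ 0.
  H_3: rank ker ∂_3 − rank ∂_4 = (1 − 1) − 0 = 0, and there is no ∂_4, so H_3 ≅ 0.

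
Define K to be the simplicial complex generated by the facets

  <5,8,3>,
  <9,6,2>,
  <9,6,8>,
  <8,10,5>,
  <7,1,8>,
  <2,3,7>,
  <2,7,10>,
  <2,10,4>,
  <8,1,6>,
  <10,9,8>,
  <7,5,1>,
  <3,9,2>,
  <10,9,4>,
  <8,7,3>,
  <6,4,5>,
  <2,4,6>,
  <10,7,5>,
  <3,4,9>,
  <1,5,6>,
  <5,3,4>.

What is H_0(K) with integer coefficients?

We work with the vertex ordering 1 < 2 < 3 < 4 < 5 < 6 < 7 < 8 < 9 < 10. The simplices of K, each written with vertices in increasing order, are:

  0-simplices (10): [1], [2], [3], [4], [5], [6], [7], [8], [9], [10]
  1-simplices (30): (30 of them)
  2-simplices (20): (20 of them)

Hence C_0 ≅ Z^10, C_1 ≅ Z^30, C_2 ≅ Z^20.

Boundary ∂_1: C_1 → C_0 sends each edge [p,q] (with p < q) to q − p. For instance
  ∂[5,7] = [7] − [5].
This gives a 10×30 integer matrix of rank 9; reducing to Smith normal form yields diagonal entries (1,1,1,1,1,1,1,1,1).

The boundary map ∂_2: C_2 → C_1 maps a triangle to the signed sum of its edges. For instance
  ∂[1,5,7] = [5,7] − [1,7] + [1,5],
  ∂[2,7,10] = [7,10] − [2,10] + [2,7].
The resulting 30×20 matrix has rank 20, and its Smith normal form has invariant factors (1,1,1,1,1,1,1,1,1,1,1,1,1,1,1,1,1,1,1,2).

Computing H_k = (kernel of ∂_k) / (image of ∂_{k+1}):

  H_0: rank C_0 − rank ∂_1 = 10 − 9 = 1, and the invariant factors of ∂_1 are all 1, so H_0 = Z.

H_0 = Z.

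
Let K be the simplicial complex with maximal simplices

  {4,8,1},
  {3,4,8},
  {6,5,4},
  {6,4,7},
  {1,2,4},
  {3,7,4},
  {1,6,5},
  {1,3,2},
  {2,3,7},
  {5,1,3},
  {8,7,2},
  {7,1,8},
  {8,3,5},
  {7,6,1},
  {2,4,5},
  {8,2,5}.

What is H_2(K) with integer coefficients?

Take the total order 1 < 2 < 3 < 4 < 5 < 6 < 7 < 8 on the vertex set. Then K (dimension 2) consists of the simplices:

  0-simplices (8): [1], [2], [3], [4], [5], [6], [7], [8]
  1-simplices (24): (24 of them)
  2-simplices (16): [1,2,3], [1,2,4], [1,3,5], [1,4,8], [1,5,6], [1,6,7], [1,7,8], [2,3,7], [2,4,5], [2,5,8], [2,7,8], [3,4,7], [3,4,8], [3,5,8], [4,5,6], [4,6,7]

Hence C_0 ≅ Z^8, C_1 ≅ Z^24, C_2 ≅ Z^16.

Boundary ∂_1: C_1 → C_0 is given by ∂[p,q] = [q] − [p].
As a 8×24 matrix over Z this has rank 7, with invariant factors (1,1,1,1,1,1,1).

Boundary ∂_2: C_2 → C_1 acts by ∂[p,q,r] = [q,r] − [p,r] + [p,q]. For instance
  ∂[3,5,8] = [5,8] − [3,8] + [3,5],
  ∂[1,2,3] = [2,3] − [1,3] + [1,2].
The resulting 24×16 matrix has rank 15, and its Smith normal form has invariant factors (1,1,1,1,1,1,1,1,1,1,1,1,1,1,1).

Now H_k = ker ∂_k / im ∂_{k+1}, so:

  H_2: rank ker ∂_2 − rank ∂_3 = (16 − 15) − 0 = 1, and there is no ∂_3, so H_2 ≅ Z.

(K is a triangulation of the torus T^2.)

H_2 ≅ Z.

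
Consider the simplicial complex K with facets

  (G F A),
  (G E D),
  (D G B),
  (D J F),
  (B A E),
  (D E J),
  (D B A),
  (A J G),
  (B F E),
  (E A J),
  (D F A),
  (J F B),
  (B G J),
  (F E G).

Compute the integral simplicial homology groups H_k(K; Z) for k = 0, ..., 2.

Take the total order A < B < D < E < F < G < J on the vertex set. Then K (dimension 2) consists of the simplices:

  0-simplices (7): A, B, D, E, F, G, J
  1-simplices (21): AB, AD, AE, AF, AG, AJ, BD, BE, BF, BG, BJ, DE, DF, DG, DJ, EF, EG, EJ, FG, FJ, GJ
  2-simplices (14): ABD, ABE, ADF, AEJ, AFG, AGJ, BDG, BEF, BFJ, BGJ, DEG, DEJ, DFJ, EFG

so the chain groups are C_0 ≅ Z^7, C_1 ≅ Z^21, C_2 ≅ Z^14.

∂_1: C_1 → C_0 maps an edge to its endpoints' difference, ∂[p,q] = q − p.
As a 7×21 matrix over Z this has rank 6, with invariant factors (1,1,1,1,1,1).

Boundary ∂_2: C_2 → C_1 maps a triangle to the signed sum of its edges. For instance
  ∂ABE = BE − AE + AB,
  ∂ABD = BD − AD + AB.
As a 21×14 matrix over Z this has rank 13, with invariant factors (1,1,1,1,1,1,1,1,1,1,1,1,1).

Computing H_k = (kernel of ∂_k) / (image of ∂_{k+1}):

  H_0: rank C_0 − rank ∂_1 = 7 − 6 = 1, and the invariant factors of ∂_1 are all 1, so H_0 = Z.
  H_1: rank ker ∂_1 − rank ∂_2 = (21 − 6) − 13 = 2, and the invariant factors of ∂_2 are all 1, so H_1 = Z^2.
  H_2: rank ker ∂_2 − rank ∂_3 = (14 − 13) − 0 = 1, and there is no ∂_3, so H_2 = Z.

H_0 ≅ Z,  H_1 ≅ Z^2,  H_2 ≅ Z.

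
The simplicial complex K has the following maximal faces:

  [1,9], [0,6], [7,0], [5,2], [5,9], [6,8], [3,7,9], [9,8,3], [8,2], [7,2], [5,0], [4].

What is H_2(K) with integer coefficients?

H_2 ≅ 0.

Fix the vertex order 0 < 1 < 2 < 3 < 4 < 5 < 6 < 7 < 8 < 9 and write every simplex with vertices in increasing order. Then dim K = 2 and the simplices of K are:

  0-simplices (10): [0], [1], [2], [3], [4], [5], [6], [7], [8], [9]
  1-simplices (14): [0,5], [0,6], [0,7], [1,9], [2,5], [2,7], [2,8], [3,7], [3,8], [3,9], [5,9], [6,8], [7,9], [8,9]
  2-simplices (2): [3,7,9], [3,8,9]

Hence C_0 ≅ Z^10, C_1 ≅ Z^14, C_2 ≅ Z^2.

∂_1: C_1 → C_0 maps an edge to its endpoints' difference, ∂[p,q] = q − p. For instance
  ∂[5,9] = [9] − [5].
The resulting 10×14 matrix has rank 8, and its Smith normal form has invariant factors (1,1,1,1,1,1,1,1).

The boundary map ∂_2: C_2 → C_1 maps a triangle to the signed sum of its edges. For instance
  ∂[3,7,9] = [7,9] − [3,9] + [3,7],
  ∂[3,8,9] = [8,9] − [3,9] + [3,8].
This gives a 14×2 integer matrix of rank 2; reducing to Smith normal form yields diagonal entries (1,1).

Computing H_k = (kernel of ∂_k) / (image of ∂_{k+1}):

  H_2: rank ker ∂_2 − rank ∂_3 = (2 − 2) − 0 = 0, and there is no ∂_3, so H_2 ≅ 0.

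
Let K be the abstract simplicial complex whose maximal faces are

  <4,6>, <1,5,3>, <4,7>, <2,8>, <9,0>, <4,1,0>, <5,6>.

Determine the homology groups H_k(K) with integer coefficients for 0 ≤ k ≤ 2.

H_0 = Z^2,  H_1 = Z,  H_2 = 0.

Fix the vertex order 0 < 1 < 2 < 3 < 4 < 5 < 6 < 7 < 8 < 9 and write every simplex with vertices in increasing order. Then dim K = 2 and the simplices of K are:

  0-simplices (10): [0], [1], [2], [3], [4], [5], [6], [7], [8], [9]
  1-simplices (11): [0,1], [0,4], [0,9], [1,3], [1,4], [1,5], [2,8], [3,5], [4,6], [4,7], [5,6]
  2-simplices (2): [0,1,4], [1,3,5]

so the chain groups are C_0 ≅ Z^10, C_1 ≅ Z^11, C_2 ≅ Z^2.

The boundary map ∂_1: C_1 → C_0 maps an edge to its endpoints' difference, ∂[p,q] = q − p. For instance
  ∂[0,4] = [4] − [0].
The 10×11 boundary matrix has rank 8 and Smith normal form diag(1,1,1,1,1,1,1,1).

Boundary ∂_2: C_2 → C_1 sends each 2-simplex [p,q,r] to [q,r] − [p,r] + [p,q]. For instance
  ∂[0,1,4] = [1,4] − [0,4] + [0,1],
  ∂[1,3,5] = [3,5] − [1,5] + [1,3].
The 11×2 boundary matrix has rank 2 and Smith normal form diag(1,1).

From H_k ≅ ker(∂_k) / im(∂_{k+1}) we obtain:

  H_0: rank C_0 − rank ∂_1 = 10 − 8 = 2, and the invariant factors of ∂_1 are all 1, so H_0 = Z^2.
  H_1: rank ker ∂_1 − rank ∂_2 = (11 − 8) − 2 = 1, and the invariant factors of ∂_2 are all 1, so H_1 = Z.
  H_2: rank ker ∂_2 − rank ∂_3 = (2 − 2) − 0 = 0, and there is no ∂_3, so H_2 = 0.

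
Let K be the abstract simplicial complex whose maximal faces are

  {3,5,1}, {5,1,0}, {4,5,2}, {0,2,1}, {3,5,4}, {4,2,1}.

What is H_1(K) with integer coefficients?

Take the total order 0 < 1 < 2 < 3 < 4 < 5 on the vertex set. Then K (dimension 2) consists of the simplices:

  0-simplices (6): [0], [1], [2], [3], [4], [5]
  1-simplices (12): [0,1], [0,2], [0,5], [1,2], [1,3], [1,4], [1,5], [2,4], [2,5], [3,4], [3,5], [4,5]
  2-simplices (6): [0,1,2], [0,1,5], [1,2,4], [1,3,5], [2,4,5], [3,4,5]

so the chain groups are C_0 ≅ Z^6, C_1 ≅ Z^12, C_2 ≅ Z^6.

∂_1: C_1 → C_0 sends each edge [p,q] (with p < q) to q − p.
The resulting 6×12 matrix has rank 5, and its Smith normal form has invariant factors (1,1,1,1,1).

∂_2: C_2 → C_1 acts by ∂[p,q,r] = [q,r] − [p,r] + [p,q]. For instance
  ∂[0,1,2] = [1,2] − [0,2] + [0,1],
  ∂[2,4,5] = [4,5] − [2,5] + [2,4].
This gives a 12×6 integer matrix of rank 6; reducing to Smith normal form yields diagonal entries (1,1,1,1,1,1).

Computing H_k = (kernel of ∂_k) / (image of ∂_{k+1}):

  H_1: rank ker ∂_1 − rank ∂_2 = (12 − 5) − 6 = 1, and the invariant factors of ∂_2 are all 1, so H_1 = Z.

H_1 = Z.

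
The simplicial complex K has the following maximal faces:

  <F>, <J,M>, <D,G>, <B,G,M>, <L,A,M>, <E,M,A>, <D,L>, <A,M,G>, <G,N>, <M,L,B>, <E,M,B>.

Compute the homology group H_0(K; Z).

H_0 ≅ Z^2.

We work with the vertex ordering A < B < D < E < F < G < J < L < M < N. The simplices of K, each written with vertices in increasing order, are:

  0-simplices (10): A, B, D, E, F, G, J, L, M, N
  1-simplices (15): AE, AG, AL, AM, BE, BG, BL, BM, DG, DL, EM, GM, GN, JM, LM
  2-simplices (6): AEM, AGM, ALM, BEM, BGM, BLM

so the chain groups are C_0 ≅ Z^10, C_1 ≅ Z^15, C_2 ≅ Z^6.

Boundary ∂_1: C_1 → C_0 is given by ∂[p,q] = [q] − [p]. For instance
  ∂DL = L − D.
As a 10×15 matrix over Z this has rank 8, with invariant factors (1,1,1,1,1,1,1,1).

The boundary map ∂_2: C_2 → C_1 sends each 2-simplex [p,q,r] to [q,r] − [p,r] + [p,q]. For instance
  ∂BGM = GM − BM + BG,
  ∂ALM = LM − AM + AL.
The resulting 15×6 matrix has rank 6, and its Smith normal form has invariant factors (1,1,1,1,1,1).

Now H_k = ker ∂_k / im ∂_{k+1}, so:

  H_0: rank C_0 − rank ∂_1 = 10 − 8 = 2, and the invariant factors of ∂_1 are all 1, so H_0 = Z^2.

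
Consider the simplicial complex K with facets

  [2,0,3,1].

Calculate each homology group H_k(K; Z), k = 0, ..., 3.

H_0 = Z,  H_1 = 0,  H_2 = 0,  H_3 = 0.

Order the vertices as 0 < 1 < 2 < 3. Listing each simplex with vertices in this order, K has dimension 3 with simplices:

  0-simplices (4): [0], [1], [2], [3]
  1-simplices (6): [0,1], [0,2], [0,3], [1,2], [1,3], [2,3]
  2-simplices (4): [0,1,2], [0,1,3], [0,2,3], [1,2,3]
  3-simplices (1): [0,1,2,3]

giving chain groups C_0 ≅ Z^4, C_1 ≅ Z^6, C_2 ≅ Z^4, C_3 ≅ Z^1.

Boundary ∂_1: C_1 → C_0 maps an edge to its endpoints' difference, ∂[p,q] = q − p.
This gives a 4×6 integer matrix of rank 3; reducing to Smith normal form yields diagonal entries (1,1,1).

Boundary ∂_2: C_2 → C_1 sends each 2-simplex [p,q,r] to [q,r] − [p,r] + [p,q]. For instance
  ∂[0,1,3] = [1,3] − [0,3] + [0,1],
  ∂[0,2,3] = [2,3] − [0,3] + [0,2].
The resulting 6×4 matrix has rank 3, and its Smith normal form has invariant factors (1,1,1).

The boundary map ∂_3: C_3 → C_2 sends each 3-simplex σ to the alternating sum Σ_i (−1)^i (σ with its i-th vertex removed). For instance
  ∂[0,1,2,3] = [1,2,3] − [0,2,3] + [0,1,3] − [0,1,2].
This gives a 4×1 integer matrix of rank 1; reducing to Smith normal form yields diagonal entries (1).

Reading off H_k = ker ∂_k / im ∂_{k+1}:

  H_0: rank C_0 − rank ∂_1 = 4 − 3 = 1, and the invariant factors of ∂_1 are all 1, so H_0 = Z.
  H_1: rank ker ∂_1 − rank ∂_2 = (6 − 3) − 3 = 0, and the invariant factors of ∂_2 are all 1, so H_1 = 0.
  H_2: rank ker ∂_2 − rank ∂_3 = (4 − 3) − 1 = 0, and the invariant factors of ∂_3 are all 1, so H_2 = 0.
  H_3: rank ker ∂_3 − rank ∂_4 = (1 − 1) − 0 = 0, and there is no ∂_4, so H_3 = 0.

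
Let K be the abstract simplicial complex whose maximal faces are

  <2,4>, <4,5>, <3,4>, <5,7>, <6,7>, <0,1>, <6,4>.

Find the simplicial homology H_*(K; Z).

Order the vertices as 0 < 1 < 2 < 3 < 4 < 5 < 6 < 7. Listing each simplex with vertices in this order, K has dimension 1 with simplices:

  0-simplices (8): [0], [1], [2], [3], [4], [5], [6], [7]
  1-simplices (7): [0,1], [2,4], [3,4], [4,5], [4,6], [5,7], [6,7]

so the chain groups are C_0 ≅ Z^8, C_1 ≅ Z^7.

The boundary map ∂_1: C_1 → C_0 is given by ∂[p,q] = [q] − [p]. For instance
  ∂[0,1] = [1] − [0].
As a 8×7 matrix over Z this has rank 6, with invariant factors (1,1,1,1,1,1).

From H_k ≅ ker(∂_k) / im(∂_{k+1}) we obtain:

  H_0: rank C_0 − rank ∂_1 = 8 − 6 = 2, and the invariant factors of ∂_1 are all 1, so H_0 = Z^2.
  H_1: rank ker ∂_1 − rank ∂_2 = (7 − 6) − 0 = 1, and there is no ∂_2, so H_1 = Z.

H_0 = Z^2,  H_1 = Z.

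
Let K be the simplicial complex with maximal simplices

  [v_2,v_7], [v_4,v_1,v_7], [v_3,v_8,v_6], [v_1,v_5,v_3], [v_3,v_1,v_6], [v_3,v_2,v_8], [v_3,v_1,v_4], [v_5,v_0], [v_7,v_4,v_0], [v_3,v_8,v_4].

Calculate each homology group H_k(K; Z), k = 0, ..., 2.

K has 9 vertices, 18 edges, 8 triangles.
rank ∂_0 = 0, rank ∂_1 = 8 ⇒ b_0 = 9 − 0 − 8 = 1; all invariant factors of ∂_1 are 1 so no torsion. So H_0 = Z.
rank ∂_1 = 8, rank ∂_2 = 8 ⇒ b_1 = 18 − 8 − 8 = 2; all invariant factors of ∂_2 are 1 so no torsion. So H_1 = Z^2.
rank ∂_2 = 8, rank ∂_3 = 0 ⇒ b_2 = 8 − 8 − 0 = 0. So H_2 = 0.

H_0 ≅ Z,  H_1 ≅ Z^2,  H_2 = 0.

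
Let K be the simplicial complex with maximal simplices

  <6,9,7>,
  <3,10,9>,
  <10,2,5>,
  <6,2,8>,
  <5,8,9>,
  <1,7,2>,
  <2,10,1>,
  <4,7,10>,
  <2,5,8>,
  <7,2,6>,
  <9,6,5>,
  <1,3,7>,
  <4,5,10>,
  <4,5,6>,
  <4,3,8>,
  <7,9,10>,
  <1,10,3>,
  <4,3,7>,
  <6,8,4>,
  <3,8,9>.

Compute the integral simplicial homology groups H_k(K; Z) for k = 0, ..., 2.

Fix the vertex order 1 < 2 < 3 < 4 < 5 < 6 < 7 < 8 < 9 < 10 and write every simplex with vertices in increasing order. Then dim K = 2 and the simplices of K are:

  0-simplices (10): [1], [2], [3], [4], [5], [6], [7], [8], [9], [10]
  1-simplices (30): (30 of them)
  2-simplices (20): (20 of them)

so the chain groups are C_0 ≅ Z^10, C_1 ≅ Z^30, C_2 ≅ Z^20.

The boundary map ∂_1: C_1 → C_0 sends each edge [p,q] (with p < q) to q − p. For instance
  ∂[2,6] = [6] − [2].
This gives a 10×30 integer matrix of rank 9; reducing to Smith normal form yields diagonal entries (1,1,1,1,1,1,1,1,1).

Boundary ∂_2: C_2 → C_1 sends each 2-simplex [p,q,r] to [q,r] − [p,r] + [p,q]. For instance
  ∂[3,8,9] = [8,9] − [3,9] + [3,8],
  ∂[6,7,9] = [7,9] − [6,9] + [6,7].
As a 30×20 matrix over Z this has rank 20, with invariant factors (1,1,1,1,1,1,1,1,1,1,1,1,1,1,1,1,1,1,1,2).

Now H_k = ker ∂_k / im ∂_{k+1}, so:

  H_0: rank C_0 − rank ∂_1 = 10 − 9 = 1, and the invariant factors of ∂_1 are all 1, so H_0 ≅ Z.
  H_1: rank ker ∂_1 − rank ∂_2 = (30 − 9) − 20 = 1, and ∂_2 has invariant factor 2 > 1, so H_1 ≅ Z × Z/2.
  H_2: rank ker ∂_2 − rank ∂_3 = (20 − 20) − 0 = 0, and there is no ∂_3, so H_2 ≅ 0.

H_0 ≅ Z,  H_1 ≅ Z × Z/2,  H_2 = 0.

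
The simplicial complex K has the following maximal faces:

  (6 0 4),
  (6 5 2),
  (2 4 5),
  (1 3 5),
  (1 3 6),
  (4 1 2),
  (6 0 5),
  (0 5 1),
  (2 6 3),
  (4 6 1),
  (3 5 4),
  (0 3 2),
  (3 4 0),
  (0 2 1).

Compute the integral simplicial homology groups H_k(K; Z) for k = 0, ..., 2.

H_0 ≅ Z,  H_1 ≅ Z^2,  H_2 ≅ Z.

Take the total order 0 < 1 < 2 < 3 < 4 < 5 < 6 on the vertex set. Then K (dimension 2) consists of the simplices:

  0-simplices (7): [0], [1], [2], [3], [4], [5], [6]
  1-simplices (21): [0,1], [0,2], [0,3], [0,4], [0,5], [0,6], [1,2], [1,3], [1,4], [1,5], [1,6], [2,3], [2,4], [2,5], [2,6], [3,4], [3,5], [3,6], [4,5], [4,6], [5,6]
  2-simplices (14): [0,1,2], [0,1,5], [0,2,3], [0,3,4], [0,4,6], [0,5,6], [1,2,4], [1,3,5], [1,3,6], [1,4,6], [2,3,6], [2,4,5], [2,5,6], [3,4,5]

giving chain groups C_0 ≅ Z^7, C_1 ≅ Z^21, C_2 ≅ Z^14.

The boundary map ∂_1: C_1 → C_0 is given by ∂[p,q] = [q] − [p]. For instance
  ∂[1,2] = [2] − [1].
The 7×21 boundary matrix has rank 6 and Smith normal form diag(1,1,1,1,1,1).

Boundary ∂_2: C_2 → C_1 maps a triangle to the signed sum of its edges. For instance
  ∂[0,4,6] = [4,6] − [0,6] + [0,4],
  ∂[3,4,5] = [4,5] − [3,5] + [3,4].
This gives a 21×14 integer matrix of rank 13; reducing to Smith normal form yields diagonal entries (1,1,1,1,1,1,1,1,1,1,1,1,1).

Reading off H_k = ker ∂_k / im ∂_{k+1}:

  H_0: rank C_0 − rank ∂_1 = 7 − 6 = 1, and the invariant factors of ∂_1 are all 1, so H_0 = Z.
  H_1: rank ker ∂_1 − rank ∂_2 = (21 − 6) − 13 = 2, and the invariant factors of ∂_2 are all 1, so H_1 = Z^2.
  H_2: rank ker ∂_2 − rank ∂_3 = (14 − 13) − 0 = 1, and there is no ∂_3, so H_2 = Z.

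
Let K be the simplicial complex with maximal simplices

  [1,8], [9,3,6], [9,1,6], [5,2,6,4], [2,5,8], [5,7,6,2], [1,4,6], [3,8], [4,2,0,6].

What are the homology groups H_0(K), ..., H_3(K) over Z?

Take the total order 0 < 1 < 2 < 3 < 4 < 5 < 6 < 7 < 8 < 9 on the vertex set. Then K (dimension 3) consists of the simplices:

  0-simplices (10): [0], [1], [2], [3], [4], [5], [6], [7], [8], [9]
  1-simplices (22): [0,2], [0,4], [0,6], [1,4], [1,6], [1,8], [1,9], [2,4], [2,5], [2,6], [2,7], [2,8], [3,6], [3,8], [3,9], [4,5], [4,6], [5,6], [5,7], [5,8], [6,7], [6,9]
  2-simplices (14): [0,2,4], [0,2,6], [0,4,6], [1,4,6], [1,6,9], [2,4,5], [2,4,6], [2,5,6], [2,5,7], [2,5,8], [2,6,7], [3,6,9], [4,5,6], [5,6,7]
  3-simplices (3): [0,2,4,6], [2,4,5,6], [2,5,6,7]

Hence C_0 ≅ Z^10, C_1 ≅ Z^22, C_2 ≅ Z^14, C_3 ≅ Z^3.

The boundary map ∂_1: C_1 → C_0 sends each edge [p,q] (with p < q) to q − p. For instance
  ∂[1,6] = [6] − [1].
The resulting 10×22 matrix has rank 9, and its Smith normal form has invariant factors (1,1,1,1,1,1,1,1,1).

The boundary map ∂_2: C_2 → C_1 maps a triangle to the signed sum of its edges. For instance
  ∂[0,4,6] = [4,6] − [0,6] + [0,4],
  ∂[2,5,6] = [5,6] − [2,6] + [2,5].
The resulting 22×14 matrix has rank 11, and its Smith normal form has invariant factors (1,1,1,1,1,1,1,1,1,1,1).

∂_3: C_3 → C_2 sends each 3-simplex σ to the alternating sum Σ_i (−1)^i (σ with its i-th vertex removed). For instance
  ∂[0,2,4,6] = [2,4,6] − [0,4,6] + [0,2,6] − [0,2,4],
  ∂[2,5,6,7] = [5,6,7] − [2,6,7] + [2,5,7] − [2,5,6].
The resulting 14×3 matrix has rank 3, and its Smith normal form has invariant factors (1,1,1).

Now H_k = ker ∂_k / im ∂_{k+1}, so:

  H_0: rank C_0 − rank ∂_1 = 10 − 9 = 1, and the invariant factors of ∂_1 are all 1, so H_0 = Z.
  H_1: rank ker ∂_1 − rank ∂_2 = (22 − 9) − 11 = 2, and the invariant factors of ∂_2 are all 1, so H_1 = Z^2.
  H_2: rank ker ∂_2 − rank ∂_3 = (14 − 11) − 3 = 0, and the invariant factors of ∂_3 are all 1, so H_2 = 0.
  H_3: rank ker ∂_3 − rank ∂_4 = (3 − 3) − 0 = 0, and there is no ∂_4, so H_3 = 0.

H_0 ≅ Z,  H_1 ≅ Z^2,  H_2 = 0,  H_3 = 0.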